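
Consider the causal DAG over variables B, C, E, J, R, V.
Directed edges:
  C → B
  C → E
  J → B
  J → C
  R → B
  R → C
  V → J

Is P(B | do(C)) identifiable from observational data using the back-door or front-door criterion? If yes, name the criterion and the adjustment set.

desc(C)\{C}={B,E}; candidates ⊆ {J,R,V}.
size 0: {}; under {} C still reaches {B,J,R,V} ∋ B.
size 1: {J}, {R}, {V}; under {J} C still reaches {B,R} ∋ B.
{J,R}: C⊥B given {J,R} in G with C→· removed — back-door holds.
P(B|do(C)) = Σ_{J,R} P(B|C,J,R)·P(J,R).

P(B|do(C)): backdoor, adjust for {J, R}.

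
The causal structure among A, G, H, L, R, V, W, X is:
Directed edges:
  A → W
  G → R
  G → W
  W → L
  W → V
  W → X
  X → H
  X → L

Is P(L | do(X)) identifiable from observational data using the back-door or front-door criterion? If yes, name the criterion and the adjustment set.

P(L|do(X)): backdoor, adjust for {W}.

desc(X)\{X}={H,L}; candidates ⊆ {A,G,R,V,W}.
size 0: {}; under {} X still reaches {A,G,L,R,V,W} ∋ L.
{W}: X⊥L given {W} in G with X→· removed — back-door holds.
P(L|do(X)) = Σ_{W} P(L|X,W)·P(W).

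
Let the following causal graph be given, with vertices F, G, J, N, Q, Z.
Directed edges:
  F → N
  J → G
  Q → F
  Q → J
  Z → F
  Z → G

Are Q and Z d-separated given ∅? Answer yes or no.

Yes — Q ⊥ Z | ∅.

Bayes-Ball from Q | ∅ reaches {F,G,J,N}.
Z ∉ reach(Q|∅) ⇒ Q ⊥ Z | ∅.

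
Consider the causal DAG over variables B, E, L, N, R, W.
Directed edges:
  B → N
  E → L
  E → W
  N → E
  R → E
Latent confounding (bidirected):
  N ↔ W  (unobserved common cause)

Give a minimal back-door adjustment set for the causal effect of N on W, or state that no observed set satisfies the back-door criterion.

desc(N)\{N}={E,L,W}; candidates ⊆ {B,R}.
N↔W: latent back-door arc(s) into N.
size 0: {}; under {} N still reaches {B,W} ∋ W.
size 1: {B}, {R}; under {B} N still reaches {W} ∋ W.
size 2: {B,R}; under {B,R} N still reaches {W} ∋ W.
N↔W cannot be blocked by any observed set — no back-door set.

N→W: no observed back-door set.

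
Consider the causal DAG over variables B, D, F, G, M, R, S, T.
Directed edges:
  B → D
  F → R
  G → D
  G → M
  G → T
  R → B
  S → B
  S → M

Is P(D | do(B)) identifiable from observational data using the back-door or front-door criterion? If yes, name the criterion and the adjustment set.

desc(B)\{B}={D}; candidates ⊆ {F,G,M,R,S,T}.
∅: B⊥D given ∅ in G with B→· removed — back-door holds.
P(D|do(B)) = P(D|B) — no adjustment needed.

P(D|do(B)): backdoor, adjust for ∅.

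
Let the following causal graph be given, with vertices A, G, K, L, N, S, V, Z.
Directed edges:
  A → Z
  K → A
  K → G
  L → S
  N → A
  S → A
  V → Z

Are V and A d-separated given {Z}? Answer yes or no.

No — V and A are d-connected given {Z}.

Bayes-Ball from V | {Z} reaches {A,G,K,L,N,S}.
A ∈ reach(V|{Z}) ⇒ V ⊥̸ A | {Z}.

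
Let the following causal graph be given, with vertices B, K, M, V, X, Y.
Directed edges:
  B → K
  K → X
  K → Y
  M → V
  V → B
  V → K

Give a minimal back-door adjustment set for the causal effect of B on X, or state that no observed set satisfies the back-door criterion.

desc(B)\{B}={K,X,Y}; candidates ⊆ {M,V}.
size 0: {}; under {} B still reaches {K,M,V,X,Y} ∋ X.
{V}: B⊥X given {V} in G with B→· removed — back-door holds.

B→X: minimal back-door set {V}.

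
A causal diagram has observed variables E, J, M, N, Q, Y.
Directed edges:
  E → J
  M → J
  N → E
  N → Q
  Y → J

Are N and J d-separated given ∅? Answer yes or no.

No — N and J are d-connected given ∅.

Bayes-Ball from N | ∅ reaches {E,J,Q}.
J ∈ reach(N|∅) ⇒ N ⊥̸ J | ∅.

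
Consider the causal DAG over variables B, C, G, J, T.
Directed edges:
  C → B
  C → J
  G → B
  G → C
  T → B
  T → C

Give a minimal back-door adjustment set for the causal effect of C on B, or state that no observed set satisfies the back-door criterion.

desc(C)\{C}={B,J}; candidates ⊆ {G,T}.
size 0: {}; under {} C still reaches {B,G,T} ∋ B.
size 1: {G}, {T}; under {G} C still reaches {B,T} ∋ B.
{G,T}: C⊥B given {G,T} in G with C→· removed — back-door holds.

C→B: minimal back-door set {G, T}.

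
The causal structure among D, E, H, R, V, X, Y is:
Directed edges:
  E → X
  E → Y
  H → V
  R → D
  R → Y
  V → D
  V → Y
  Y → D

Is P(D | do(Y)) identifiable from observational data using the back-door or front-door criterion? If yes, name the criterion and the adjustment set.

desc(Y)\{Y}={D}; candidates ⊆ {E,H,R,V,X}.
size 0: {}; under {} Y still reaches {D,E,H,R,V,X} ∋ D.
size 1: {E}, {H}, {R} …(+2); under {E} Y still reaches {D,H,R,V} ∋ D.
{R,V}: Y⊥D given {R,V} in G with Y→· removed — back-door holds.
P(D|do(Y)) = Σ_{R,V} P(D|Y,R,V)·P(R,V).

P(D|do(Y)): backdoor, adjust for {R, V}.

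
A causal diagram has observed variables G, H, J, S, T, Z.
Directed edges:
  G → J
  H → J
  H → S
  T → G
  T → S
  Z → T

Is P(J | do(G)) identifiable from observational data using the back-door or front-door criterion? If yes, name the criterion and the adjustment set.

desc(G)\{G}={J}; candidates ⊆ {H,S,T,Z}.
∅: G⊥J given ∅ in G with G→· removed — back-door holds.
P(J|do(G)) = P(J|G) — no adjustment needed.

P(J|do(G)): backdoor, adjust for ∅.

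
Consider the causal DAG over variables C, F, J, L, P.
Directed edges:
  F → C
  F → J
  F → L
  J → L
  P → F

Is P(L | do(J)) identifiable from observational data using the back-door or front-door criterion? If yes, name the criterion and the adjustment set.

desc(J)\{J}={L}; candidates ⊆ {C,F,P}.
size 0: {}; under {} J still reaches {C,F,L,P} ∋ L.
{F}: J⊥L given {F} in G with J→· removed — back-door holds.
P(L|do(J)) = Σ_{F} P(L|J,F)·P(F).

P(L|do(J)): backdoor, adjust for {F}.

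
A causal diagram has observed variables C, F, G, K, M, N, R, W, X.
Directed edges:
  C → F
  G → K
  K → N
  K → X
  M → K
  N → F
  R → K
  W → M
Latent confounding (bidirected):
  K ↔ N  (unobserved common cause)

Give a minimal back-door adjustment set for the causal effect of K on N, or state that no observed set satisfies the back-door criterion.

desc(K)\{K}={F,N,X}; candidates ⊆ {C,G,M,R,W}.
K↔N: latent back-door arc(s) into K.
size 0: {}; under {} K still reaches {F,G,M,N,R,W} ∋ N.
size 1: {C}, {G}, {M} …(+2); under {C} K still reaches {F,G,M,N,R,W} ∋ N.
size 2: {C,G}, {C,M}, {C,R} …(+7); under {C,G} K still reaches {F,M,N,R,W} ∋ N.
K↔N cannot be blocked by any observed set — no back-door set.

K→N: no observed back-door set.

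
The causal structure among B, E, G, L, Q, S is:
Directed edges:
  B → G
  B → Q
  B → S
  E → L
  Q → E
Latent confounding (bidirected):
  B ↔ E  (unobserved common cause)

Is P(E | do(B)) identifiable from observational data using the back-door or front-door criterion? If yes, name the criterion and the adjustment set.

desc(B)\{B}={E,G,L,Q,S}; candidates ⊆ {—}.
B↔E: latent back-door arc(s) into B.
size 0: {}; under {} B still reaches {E,L} ∋ E.
B↔E cannot be blocked by any observed set — no back-door set.
{Q}: (i) intercepts every directed B→E path; (ii) no back-door B→{Q}; (iii) {B} blocks every back-door {Q}→E. Front-door holds.
P(E|do(B)) = Σ_{Q} P(Q|B) Σ_{B'} P(E|Q,B')P(B').

P(E|do(B)): frontdoor, adjust for {Q}.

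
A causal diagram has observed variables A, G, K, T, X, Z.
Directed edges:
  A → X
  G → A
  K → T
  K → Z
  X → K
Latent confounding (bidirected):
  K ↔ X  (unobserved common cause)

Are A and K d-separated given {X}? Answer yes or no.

Bayes-Ball from A | {X} reaches {G,K,T,Z}.
K ∈ reach(A|{X}) ⇒ A ⊥̸ K | {X}.

No — A and K are d-connected given {X}.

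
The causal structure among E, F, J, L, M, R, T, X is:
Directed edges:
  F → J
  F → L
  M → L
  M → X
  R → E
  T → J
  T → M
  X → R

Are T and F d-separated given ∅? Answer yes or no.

Bayes-Ball from T | ∅ reaches {E,J,L,M,R,X}.
F ∉ reach(T|∅) ⇒ T ⊥ F | ∅.

Yes — T ⊥ F | ∅.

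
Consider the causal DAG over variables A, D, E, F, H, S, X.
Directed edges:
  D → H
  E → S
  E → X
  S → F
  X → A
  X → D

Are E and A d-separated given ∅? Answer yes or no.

No — E and A are d-connected given ∅.

Bayes-Ball from E | ∅ reaches {A,D,F,H,S,X}.
A ∈ reach(E|∅) ⇒ E ⊥̸ A | ∅.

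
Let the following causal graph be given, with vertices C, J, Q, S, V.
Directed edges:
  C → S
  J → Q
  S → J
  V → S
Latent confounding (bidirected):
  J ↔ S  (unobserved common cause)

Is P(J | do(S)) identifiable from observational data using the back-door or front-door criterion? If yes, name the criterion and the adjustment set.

P(J|do(S)): not identifiable (no BD/FD set).

desc(S)\{S}={J,Q}; candidates ⊆ {C,V}.
S↔J: latent back-door arc(s) into S.
size 0: {}; under {} S still reaches {C,J,Q,V} ∋ J.
size 1: {C}, {V}; under {C} S still reaches {J,Q,V} ∋ J.
size 2: {C,V}; under {C,V} S still reaches {J,Q} ∋ J.
S↔J cannot be blocked by any observed set — no back-door set.
No mediator lies on a directed S→…→J path.
Neither criterion identifies P(J|do(S)) in this graph.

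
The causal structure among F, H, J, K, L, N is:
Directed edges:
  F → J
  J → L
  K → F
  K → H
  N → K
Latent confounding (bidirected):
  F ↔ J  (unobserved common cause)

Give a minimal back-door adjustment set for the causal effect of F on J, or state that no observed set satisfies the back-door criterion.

F→J: no observed back-door set.

desc(F)\{F}={J,L}; candidates ⊆ {H,K,N}.
F↔J: latent back-door arc(s) into F.
size 0: {}; under {} F still reaches {H,J,K,L,N} ∋ J.
size 1: {H}, {K}, {N}; under {H} F still reaches {J,K,L,N} ∋ J.
size 2: {H,K}, {H,N}, {K,N}; under {H,K} F still reaches {J,L} ∋ J.
F↔J cannot be blocked by any observed set — no back-door set.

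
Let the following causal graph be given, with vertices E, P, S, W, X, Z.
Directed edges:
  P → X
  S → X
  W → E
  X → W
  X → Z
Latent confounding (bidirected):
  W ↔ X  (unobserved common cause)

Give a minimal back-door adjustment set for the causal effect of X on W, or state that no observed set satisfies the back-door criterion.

desc(X)\{X}={E,W,Z}; candidates ⊆ {P,S}.
X↔W: latent back-door arc(s) into X.
size 0: {}; under {} X still reaches {E,P,S,W} ∋ W.
size 1: {P}, {S}; under {P} X still reaches {E,S,W} ∋ W.
size 2: {P,S}; under {P,S} X still reaches {E,W} ∋ W.
X↔W cannot be blocked by any observed set — no back-door set.

X→W: no observed back-door set.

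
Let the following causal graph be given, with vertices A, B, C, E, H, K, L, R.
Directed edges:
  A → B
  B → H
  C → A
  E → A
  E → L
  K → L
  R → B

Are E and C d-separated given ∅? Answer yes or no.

Bayes-Ball from E | ∅ reaches {A,B,H,L}.
C ∉ reach(E|∅) ⇒ E ⊥ C | ∅.

Yes — E ⊥ C | ∅.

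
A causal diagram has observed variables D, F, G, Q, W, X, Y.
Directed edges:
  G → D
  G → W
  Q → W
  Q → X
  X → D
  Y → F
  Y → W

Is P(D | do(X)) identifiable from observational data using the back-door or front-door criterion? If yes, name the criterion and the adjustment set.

P(D|do(X)): backdoor, adjust for ∅.

desc(X)\{X}={D}; candidates ⊆ {F,G,Q,W,Y}.
∅: X⊥D given ∅ in G with X→· removed — back-door holds.
P(D|do(X)) = P(D|X) — no adjustment needed.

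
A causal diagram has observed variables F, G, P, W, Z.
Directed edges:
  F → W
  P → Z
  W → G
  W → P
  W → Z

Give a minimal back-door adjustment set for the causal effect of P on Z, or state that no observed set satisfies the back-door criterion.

desc(P)\{P}={Z}; candidates ⊆ {F,G,W}.
size 0: {}; under {} P still reaches {F,G,W,Z} ∋ Z.
{W}: P⊥Z given {W} in G with P→· removed — back-door holds.

P→Z: minimal back-door set {W}.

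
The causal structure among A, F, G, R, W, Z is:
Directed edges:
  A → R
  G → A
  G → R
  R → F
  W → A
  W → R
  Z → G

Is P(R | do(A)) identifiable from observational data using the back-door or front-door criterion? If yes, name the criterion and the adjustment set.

desc(A)\{A}={F,R}; candidates ⊆ {G,W,Z}.
size 0: {}; under {} A still reaches {F,G,R,W,Z} ∋ R.
size 1: {G}, {W}, {Z}; under {G} A still reaches {F,R,W} ∋ R.
{G,W}: A⊥R given {G,W} in G with A→· removed — back-door holds.
P(R|do(A)) = Σ_{G,W} P(R|A,G,W)·P(G,W).

P(R|do(A)): backdoor, adjust for {G, W}.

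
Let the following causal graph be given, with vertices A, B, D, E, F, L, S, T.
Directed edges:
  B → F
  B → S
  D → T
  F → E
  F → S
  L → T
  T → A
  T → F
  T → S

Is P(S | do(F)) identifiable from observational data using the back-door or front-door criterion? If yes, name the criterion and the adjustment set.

P(S|do(F)): backdoor, adjust for {B, T}.

desc(F)\{F}={E,S}; candidates ⊆ {A,B,D,L,T}.
size 0: {}; under {} F still reaches {A,B,D,L,S,T} ∋ S.
size 1: {A}, {B}, {D} …(+2); under {A} F still reaches {B,D,L,S,T} ∋ S.
{B,T}: F⊥S given {B,T} in G with F→· removed — back-door holds.
P(S|do(F)) = Σ_{B,T} P(S|F,B,T)·P(B,T).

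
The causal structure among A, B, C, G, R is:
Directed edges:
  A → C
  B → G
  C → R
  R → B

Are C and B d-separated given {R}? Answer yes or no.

Yes — C ⊥ B | {R}.

Bayes-Ball from C | {R} reaches {A}.
B ∉ reach(C|{R}) ⇒ C ⊥ B | {R}.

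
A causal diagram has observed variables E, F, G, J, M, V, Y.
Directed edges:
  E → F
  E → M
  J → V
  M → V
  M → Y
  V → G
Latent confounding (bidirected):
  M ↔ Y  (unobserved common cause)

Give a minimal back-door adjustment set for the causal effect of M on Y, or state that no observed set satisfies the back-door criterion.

M→Y: no observed back-door set.

desc(M)\{M}={G,V,Y}; candidates ⊆ {E,F,J}.
M↔Y: latent back-door arc(s) into M.
size 0: {}; under {} M still reaches {E,F,Y} ∋ Y.
size 1: {E}, {F}, {J}; under {E} M still reaches {Y} ∋ Y.
size 2: {E,F}, {E,J}, {F,J}; under {E,F} M still reaches {Y} ∋ Y.
M↔Y cannot be blocked by any observed set — no back-door set.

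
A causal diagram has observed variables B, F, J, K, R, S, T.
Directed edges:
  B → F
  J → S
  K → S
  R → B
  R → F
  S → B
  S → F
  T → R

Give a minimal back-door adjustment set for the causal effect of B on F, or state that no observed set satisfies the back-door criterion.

B→F: minimal back-door set {R, S}.

desc(B)\{B}={F}; candidates ⊆ {J,K,R,S,T}.
size 0: {}; under {} B still reaches {F,J,K,R,S,T} ∋ F.
size 1: {J}, {K}, {R} …(+2); under {J} B still reaches {F,K,R,S,T} ∋ F.
{R,S}: B⊥F given {R,S} in G with B→· removed — back-door holds.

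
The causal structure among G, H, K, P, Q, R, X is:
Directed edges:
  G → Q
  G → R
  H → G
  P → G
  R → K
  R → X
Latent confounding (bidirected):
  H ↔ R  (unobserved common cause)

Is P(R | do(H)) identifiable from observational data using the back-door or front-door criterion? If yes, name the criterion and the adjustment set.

desc(H)\{H}={G,K,Q,R,X}; candidates ⊆ {P}.
H↔R: latent back-door arc(s) into H.
size 0: {}; under {} H still reaches {K,R,X} ∋ R.
size 1: {P}; under {P} H still reaches {K,R,X} ∋ R.
H↔R cannot be blocked by any observed set — no back-door set.
{G}: (i) intercepts every directed H→R path; (ii) no back-door H→{G}; (iii) {H} blocks every back-door {G}→R. Front-door holds.
P(R|do(H)) = Σ_{G} P(G|H) Σ_{H'} P(R|G,H')P(H').

P(R|do(H)): frontdoor, adjust for {G}.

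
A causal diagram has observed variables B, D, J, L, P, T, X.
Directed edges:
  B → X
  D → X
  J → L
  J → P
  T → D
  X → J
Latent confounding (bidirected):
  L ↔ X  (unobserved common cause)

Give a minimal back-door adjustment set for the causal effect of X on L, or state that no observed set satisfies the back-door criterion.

X→L: no observed back-door set.

desc(X)\{X}={J,L,P}; candidates ⊆ {B,D,T}.
X↔L: latent back-door arc(s) into X.
size 0: {}; under {} X still reaches {B,D,L,T} ∋ L.
size 1: {B}, {D}, {T}; under {B} X still reaches {D,L,T} ∋ L.
size 2: {B,D}, {B,T}, {D,T}; under {B,D} X still reaches {L} ∋ L.
X↔L cannot be blocked by any observed set — no back-door set.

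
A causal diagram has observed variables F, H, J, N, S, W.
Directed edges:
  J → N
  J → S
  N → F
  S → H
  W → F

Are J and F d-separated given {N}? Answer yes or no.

Yes — J ⊥ F | {N}.

Bayes-Ball from J | {N} reaches {H,S}.
F ∉ reach(J|{N}) ⇒ J ⊥ F | {N}.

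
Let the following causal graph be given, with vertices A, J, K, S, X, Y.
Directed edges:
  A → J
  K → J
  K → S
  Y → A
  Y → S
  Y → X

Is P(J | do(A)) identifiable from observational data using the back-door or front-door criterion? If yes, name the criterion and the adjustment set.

P(J|do(A)): backdoor, adjust for ∅.

desc(A)\{A}={J}; candidates ⊆ {K,S,X,Y}.
∅: A⊥J given ∅ in G with A→· removed — back-door holds.
P(J|do(A)) = P(J|A) — no adjustment needed.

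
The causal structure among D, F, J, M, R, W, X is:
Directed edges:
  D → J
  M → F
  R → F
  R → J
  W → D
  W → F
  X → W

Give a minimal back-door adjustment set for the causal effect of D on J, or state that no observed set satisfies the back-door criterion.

D→J: minimal back-door set ∅.

desc(D)\{D}={J}; candidates ⊆ {F,M,R,W,X}.
∅: D⊥J given ∅ in G with D→· removed — back-door holds.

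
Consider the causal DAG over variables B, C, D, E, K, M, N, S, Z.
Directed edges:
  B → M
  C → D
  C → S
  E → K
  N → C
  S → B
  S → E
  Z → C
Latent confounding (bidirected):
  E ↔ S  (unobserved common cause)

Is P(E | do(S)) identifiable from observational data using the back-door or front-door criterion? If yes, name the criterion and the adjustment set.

desc(S)\{S}={B,E,K,M}; candidates ⊆ {C,D,N,Z}.
S↔E: latent back-door arc(s) into S.
size 0: {}; under {} S still reaches {C,D,E,K,N,Z} ∋ E.
size 1: {C}, {D}, {N} …(+1); under {C} S still reaches {E,K} ∋ E.
size 2: {C,D}, {C,N}, {C,Z} …(+3); under {C,D} S still reaches {E,K} ∋ E.
S↔E cannot be blocked by any observed set — no back-door set.
No mediator lies on a directed S→…→E path.
Neither criterion identifies P(E|do(S)) in this graph.

P(E|do(S)): not identifiable (no BD/FD set).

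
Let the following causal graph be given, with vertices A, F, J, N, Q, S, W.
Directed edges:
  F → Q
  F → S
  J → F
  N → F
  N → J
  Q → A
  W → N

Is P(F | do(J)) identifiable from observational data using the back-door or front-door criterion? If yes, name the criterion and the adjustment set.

P(F|do(J)): backdoor, adjust for {N}.

desc(J)\{J}={A,F,Q,S}; candidates ⊆ {N,W}.
size 0: {}; under {} J still reaches {A,F,N,Q,S,W} ∋ F.
{N}: J⊥F given {N} in G with J→· removed — back-door holds.
P(F|do(J)) = Σ_{N} P(F|J,N)·P(N).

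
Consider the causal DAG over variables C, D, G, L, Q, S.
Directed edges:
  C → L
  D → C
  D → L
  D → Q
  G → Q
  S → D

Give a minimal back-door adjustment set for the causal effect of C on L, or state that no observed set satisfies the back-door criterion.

C→L: minimal back-door set {D}.

desc(C)\{C}={L}; candidates ⊆ {D,G,Q,S}.
size 0: {}; under {} C still reaches {D,L,Q,S} ∋ L.
{D}: C⊥L given {D} in G with C→· removed — back-door holds.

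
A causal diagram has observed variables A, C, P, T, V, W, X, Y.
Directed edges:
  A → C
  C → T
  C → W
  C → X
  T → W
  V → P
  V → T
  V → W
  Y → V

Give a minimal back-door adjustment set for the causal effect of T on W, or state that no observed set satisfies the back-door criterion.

T→W: minimal back-door set {C, V}.

desc(T)\{T}={W}; candidates ⊆ {A,C,P,V,X,Y}.
size 0: {}; under {} T still reaches {A,C,P,V,W,X,Y} ∋ W.
size 1: {A}, {C}, {P} …(+3); under {A} T still reaches {C,P,V,W,X,Y} ∋ W.
{C,V}: T⊥W given {C,V} in G with T→· removed — back-door holds.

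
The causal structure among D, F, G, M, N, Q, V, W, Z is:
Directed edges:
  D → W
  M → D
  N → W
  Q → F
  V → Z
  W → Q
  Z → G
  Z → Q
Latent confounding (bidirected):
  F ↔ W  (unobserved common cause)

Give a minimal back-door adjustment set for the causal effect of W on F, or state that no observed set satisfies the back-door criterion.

desc(W)\{W}={F,Q}; candidates ⊆ {D,G,M,N,V,Z}.
W↔F: latent back-door arc(s) into W.
size 0: {}; under {} W still reaches {D,F,M,N} ∋ F.
size 1: {D}, {G}, {M} …(+3); under {D} W still reaches {F,N} ∋ F.
size 2: {D,G}, {D,M}, {D,N} …(+12); under {D,G} W still reaches {F,N} ∋ F.
W↔F cannot be blocked by any observed set — no back-door set.

W→F: no observed back-door set.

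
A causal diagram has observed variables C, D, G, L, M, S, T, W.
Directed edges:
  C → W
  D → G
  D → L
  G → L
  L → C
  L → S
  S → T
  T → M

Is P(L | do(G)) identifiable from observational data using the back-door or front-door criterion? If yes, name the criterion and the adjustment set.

desc(G)\{G}={C,L,M,S,T,W}; candidates ⊆ {D}.
size 0: {}; under {} G still reaches {C,D,L,M,S,T,W} ∋ L.
{D}: G⊥L given {D} in G with G→· removed — back-door holds.
P(L|do(G)) = Σ_{D} P(L|G,D)·P(D).

P(L|do(G)): backdoor, adjust for {D}.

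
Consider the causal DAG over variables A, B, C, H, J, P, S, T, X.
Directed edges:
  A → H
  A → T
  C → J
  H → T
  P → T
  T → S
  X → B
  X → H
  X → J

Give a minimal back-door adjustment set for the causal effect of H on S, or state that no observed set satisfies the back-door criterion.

desc(H)\{H}={S,T}; candidates ⊆ {A,B,C,J,P,X}.
size 0: {}; under {} H still reaches {A,B,J,S,T,X} ∋ S.
{A}: H⊥S given {A} in G with H→· removed — back-door holds.

H→S: minimal back-door set {A}.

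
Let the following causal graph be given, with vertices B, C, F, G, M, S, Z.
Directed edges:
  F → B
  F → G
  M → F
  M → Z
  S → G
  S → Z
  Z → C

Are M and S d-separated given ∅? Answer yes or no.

Yes — M ⊥ S | ∅.

Bayes-Ball from M | ∅ reaches {B,C,F,G,Z}.
S ∉ reach(M|∅) ⇒ M ⊥ S | ∅.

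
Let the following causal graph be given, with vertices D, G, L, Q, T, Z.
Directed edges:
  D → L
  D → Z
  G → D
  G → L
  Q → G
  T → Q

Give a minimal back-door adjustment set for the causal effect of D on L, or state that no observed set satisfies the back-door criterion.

desc(D)\{D}={L,Z}; candidates ⊆ {G,Q,T}.
size 0: {}; under {} D still reaches {G,L,Q,T} ∋ L.
{G}: D⊥L given {G} in G with D→· removed — back-door holds.

D→L: minimal back-door set {G}.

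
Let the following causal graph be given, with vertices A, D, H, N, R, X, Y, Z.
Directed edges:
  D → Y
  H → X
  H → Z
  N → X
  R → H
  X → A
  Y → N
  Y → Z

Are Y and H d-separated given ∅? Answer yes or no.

Yes — Y ⊥ H | ∅.

Bayes-Ball from Y | ∅ reaches {A,D,N,X,Z}.
H ∉ reach(Y|∅) ⇒ Y ⊥ H | ∅.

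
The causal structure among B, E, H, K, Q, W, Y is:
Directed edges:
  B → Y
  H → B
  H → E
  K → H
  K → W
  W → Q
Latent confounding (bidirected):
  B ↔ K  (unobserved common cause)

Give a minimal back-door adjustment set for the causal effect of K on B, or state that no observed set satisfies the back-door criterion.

desc(K)\{K}={B,E,H,Q,W,Y}; candidates ⊆ {—}.
K↔B: latent back-door arc(s) into K.
size 0: {}; under {} K still reaches {B,Y} ∋ B.
K↔B cannot be blocked by any observed set — no back-door set.

K→B: no observed back-door set.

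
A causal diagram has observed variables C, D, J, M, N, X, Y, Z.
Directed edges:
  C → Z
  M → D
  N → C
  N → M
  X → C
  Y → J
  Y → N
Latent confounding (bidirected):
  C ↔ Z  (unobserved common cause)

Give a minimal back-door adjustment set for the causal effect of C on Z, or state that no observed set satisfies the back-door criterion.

desc(C)\{C}={Z}; candidates ⊆ {D,J,M,N,X,Y}.
C↔Z: latent back-door arc(s) into C.
size 0: {}; under {} C still reaches {D,J,M,N,X,Y,Z} ∋ Z.
size 1: {D}, {J}, {M} …(+3); under {D} C still reaches {J,M,N,X,Y,Z} ∋ Z.
size 2: {D,J}, {D,M}, {D,N} …(+12); under {D,J} C still reaches {M,N,X,Y,Z} ∋ Z.
C↔Z cannot be blocked by any observed set — no back-door set.

C→Z: no observed back-door set.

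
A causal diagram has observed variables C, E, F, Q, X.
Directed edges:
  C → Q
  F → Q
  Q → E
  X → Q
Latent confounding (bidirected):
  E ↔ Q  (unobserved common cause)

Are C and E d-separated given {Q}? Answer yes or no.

Bayes-Ball from C | {Q} reaches {E,F,X}.
E ∈ reach(C|{Q}) ⇒ C ⊥̸ E | {Q}.

No — C and E are d-connected given {Q}.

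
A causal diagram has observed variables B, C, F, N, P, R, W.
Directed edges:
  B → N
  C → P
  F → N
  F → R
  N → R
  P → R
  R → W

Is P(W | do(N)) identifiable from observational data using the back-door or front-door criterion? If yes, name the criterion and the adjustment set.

P(W|do(N)): backdoor, adjust for {F}.

desc(N)\{N}={R,W}; candidates ⊆ {B,C,F,P}.
size 0: {}; under {} N still reaches {B,F,R,W} ∋ W.
{F}: N⊥W given {F} in G with N→· removed — back-door holds.
P(W|do(N)) = Σ_{F} P(W|N,F)·P(F).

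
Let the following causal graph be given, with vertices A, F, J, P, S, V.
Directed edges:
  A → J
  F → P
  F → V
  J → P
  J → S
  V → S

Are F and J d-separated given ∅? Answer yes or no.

Yes — F ⊥ J | ∅.

Bayes-Ball from F | ∅ reaches {P,S,V}.
J ∉ reach(F|∅) ⇒ F ⊥ J | ∅.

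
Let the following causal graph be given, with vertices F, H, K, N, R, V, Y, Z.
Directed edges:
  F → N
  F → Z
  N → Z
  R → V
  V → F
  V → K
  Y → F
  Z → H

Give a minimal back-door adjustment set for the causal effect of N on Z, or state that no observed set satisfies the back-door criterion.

N→Z: minimal back-door set {F}.

desc(N)\{N}={H,Z}; candidates ⊆ {F,K,R,V,Y}.
size 0: {}; under {} N still reaches {F,H,K,R,V,Y,Z} ∋ Z.
{F}: N⊥Z given {F} in G with N→· removed — back-door holds.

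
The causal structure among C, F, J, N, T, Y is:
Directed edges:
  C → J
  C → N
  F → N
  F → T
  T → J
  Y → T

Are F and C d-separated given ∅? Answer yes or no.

Bayes-Ball from F | ∅ reaches {J,N,T}.
C ∉ reach(F|∅) ⇒ F ⊥ C | ∅.

Yes — F ⊥ C | ∅.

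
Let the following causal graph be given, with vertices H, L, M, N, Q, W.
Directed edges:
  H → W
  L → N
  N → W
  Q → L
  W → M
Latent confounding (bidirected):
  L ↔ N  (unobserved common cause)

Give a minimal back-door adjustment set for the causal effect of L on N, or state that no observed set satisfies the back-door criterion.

L→N: no observed back-door set.

desc(L)\{L}={M,N,W}; candidates ⊆ {H,Q}.
L↔N: latent back-door arc(s) into L.
size 0: {}; under {} L still reaches {M,N,Q,W} ∋ N.
size 1: {H}, {Q}; under {H} L still reaches {M,N,Q,W} ∋ N.
size 2: {H,Q}; under {H,Q} L still reaches {M,N,W} ∋ N.
L↔N cannot be blocked by any observed set — no back-door set.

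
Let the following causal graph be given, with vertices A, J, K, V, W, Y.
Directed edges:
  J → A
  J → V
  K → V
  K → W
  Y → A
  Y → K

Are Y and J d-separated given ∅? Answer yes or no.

Bayes-Ball from Y | ∅ reaches {A,K,V,W}.
J ∉ reach(Y|∅) ⇒ Y ⊥ J | ∅.

Yes — Y ⊥ J | ∅.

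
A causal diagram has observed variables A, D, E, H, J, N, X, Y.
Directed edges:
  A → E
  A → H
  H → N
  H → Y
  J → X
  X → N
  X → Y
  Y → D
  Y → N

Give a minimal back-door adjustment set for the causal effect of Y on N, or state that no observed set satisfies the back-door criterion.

Y→N: minimal back-door set {H, X}.

desc(Y)\{Y}={D,N}; candidates ⊆ {A,E,H,J,X}.
size 0: {}; under {} Y still reaches {A,E,H,J,N,X} ∋ N.
size 1: {A}, {E}, {H} …(+2); under {A} Y still reaches {H,J,N,X} ∋ N.
{H,X}: Y⊥N given {H,X} in G with Y→· removed — back-door holds.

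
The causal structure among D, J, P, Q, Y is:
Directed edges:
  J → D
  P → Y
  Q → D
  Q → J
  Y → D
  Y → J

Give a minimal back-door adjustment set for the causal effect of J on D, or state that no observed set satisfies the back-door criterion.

desc(J)\{J}={D}; candidates ⊆ {P,Q,Y}.
size 0: {}; under {} J still reaches {D,P,Q,Y} ∋ D.
size 1: {P}, {Q}, {Y}; under {P} J still reaches {D,Q,Y} ∋ D.
{Q,Y}: J⊥D given {Q,Y} in G with J→· removed — back-door holds.

J→D: minimal back-door set {Q, Y}.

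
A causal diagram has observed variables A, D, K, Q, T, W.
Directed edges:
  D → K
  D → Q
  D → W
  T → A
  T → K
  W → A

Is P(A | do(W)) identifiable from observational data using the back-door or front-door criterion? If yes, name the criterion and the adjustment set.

P(A|do(W)): backdoor, adjust for ∅.

desc(W)\{W}={A}; candidates ⊆ {D,K,Q,T}.
∅: W⊥A given ∅ in G with W→· removed — back-door holds.
P(A|do(W)) = P(A|W) — no adjustment needed.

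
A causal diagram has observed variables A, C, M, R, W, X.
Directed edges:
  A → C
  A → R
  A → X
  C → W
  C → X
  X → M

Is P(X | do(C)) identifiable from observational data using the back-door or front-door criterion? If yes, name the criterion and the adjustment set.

desc(C)\{C}={M,W,X}; candidates ⊆ {A,R}.
size 0: {}; under {} C still reaches {A,M,R,X} ∋ X.
{A}: C⊥X given {A} in G with C→· removed — back-door holds.
P(X|do(C)) = Σ_{A} P(X|C,A)·P(A).

P(X|do(C)): backdoor, adjust for {A}.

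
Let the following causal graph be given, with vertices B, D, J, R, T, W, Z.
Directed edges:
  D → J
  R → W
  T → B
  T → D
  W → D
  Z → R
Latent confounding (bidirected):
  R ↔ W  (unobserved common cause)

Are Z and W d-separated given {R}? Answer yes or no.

No — Z and W are d-connected given {R}.

Bayes-Ball from Z | {R} reaches {D,J,W}.
W ∈ reach(Z|{R}) ⇒ Z ⊥̸ W | {R}.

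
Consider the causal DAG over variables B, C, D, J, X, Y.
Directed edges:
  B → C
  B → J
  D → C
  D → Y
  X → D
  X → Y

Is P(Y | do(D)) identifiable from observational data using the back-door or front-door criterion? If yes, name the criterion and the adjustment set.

desc(D)\{D}={C,Y}; candidates ⊆ {B,J,X}.
size 0: {}; under {} D still reaches {X,Y} ∋ Y.
{X}: D⊥Y given {X} in G with D→· removed — back-door holds.
P(Y|do(D)) = Σ_{X} P(Y|D,X)·P(X).

P(Y|do(D)): backdoor, adjust for {X}.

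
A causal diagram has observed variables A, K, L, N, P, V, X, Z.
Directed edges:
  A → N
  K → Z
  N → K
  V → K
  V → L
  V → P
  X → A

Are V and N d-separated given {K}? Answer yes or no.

Bayes-Ball from V | {K} reaches {A,L,N,P,X}.
N ∈ reach(V|{K}) ⇒ V ⊥̸ N | {K}.

No — V and N are d-connected given {K}.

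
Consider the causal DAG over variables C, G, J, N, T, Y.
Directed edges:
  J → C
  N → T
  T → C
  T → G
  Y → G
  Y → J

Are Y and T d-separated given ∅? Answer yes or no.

Yes — Y ⊥ T | ∅.

Bayes-Ball from Y | ∅ reaches {C,G,J}.
T ∉ reach(Y|∅) ⇒ Y ⊥ T | ∅.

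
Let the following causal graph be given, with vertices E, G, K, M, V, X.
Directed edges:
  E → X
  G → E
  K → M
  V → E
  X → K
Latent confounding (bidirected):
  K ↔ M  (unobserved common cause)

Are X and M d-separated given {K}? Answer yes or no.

No — X and M are d-connected given {K}.

Bayes-Ball from X | {K} reaches {E,G,M,V}.
M ∈ reach(X|{K}) ⇒ X ⊥̸ M | {K}.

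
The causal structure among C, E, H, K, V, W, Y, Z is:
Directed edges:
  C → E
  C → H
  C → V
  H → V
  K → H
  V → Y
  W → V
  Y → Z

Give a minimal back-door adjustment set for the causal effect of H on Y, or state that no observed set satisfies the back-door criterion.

H→Y: minimal back-door set {C}.

desc(H)\{H}={V,Y,Z}; candidates ⊆ {C,E,K,W}.
size 0: {}; under {} H still reaches {C,E,K,V,Y,Z} ∋ Y.
{C}: H⊥Y given {C} in G with H→· removed — back-door holds.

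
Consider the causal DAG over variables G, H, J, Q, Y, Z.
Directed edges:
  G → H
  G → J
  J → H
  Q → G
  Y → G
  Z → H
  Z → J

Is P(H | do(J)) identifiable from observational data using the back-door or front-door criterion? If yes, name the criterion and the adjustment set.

desc(J)\{J}={H}; candidates ⊆ {G,Q,Y,Z}.
size 0: {}; under {} J still reaches {G,H,Q,Y,Z} ∋ H.
size 1: {G}, {Q}, {Y} …(+1); under {G} J still reaches {H,Z} ∋ H.
{G,Z}: J⊥H given {G,Z} in G with J→· removed — back-door holds.
P(H|do(J)) = Σ_{G,Z} P(H|J,G,Z)·P(G,Z).

P(H|do(J)): backdoor, adjust for {G, Z}.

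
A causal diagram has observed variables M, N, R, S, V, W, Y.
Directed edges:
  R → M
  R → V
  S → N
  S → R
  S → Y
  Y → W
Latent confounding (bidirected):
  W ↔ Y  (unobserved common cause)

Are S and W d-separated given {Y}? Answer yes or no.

Bayes-Ball from S | {Y} reaches {M,N,R,V,W}.
W ∈ reach(S|{Y}) ⇒ S ⊥̸ W | {Y}.

No — S and W are d-connected given {Y}.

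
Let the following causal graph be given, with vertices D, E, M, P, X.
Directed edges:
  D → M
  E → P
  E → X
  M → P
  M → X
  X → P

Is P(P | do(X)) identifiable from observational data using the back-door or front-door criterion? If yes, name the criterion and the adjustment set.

P(P|do(X)): backdoor, adjust for {E, M}.

desc(X)\{X}={P}; candidates ⊆ {D,E,M}.
size 0: {}; under {} X still reaches {D,E,M,P} ∋ P.
size 1: {D}, {E}, {M}; under {D} X still reaches {E,M,P} ∋ P.
{E,M}: X⊥P given {E,M} in G with X→· removed — back-door holds.
P(P|do(X)) = Σ_{E,M} P(P|X,E,M)·P(E,M).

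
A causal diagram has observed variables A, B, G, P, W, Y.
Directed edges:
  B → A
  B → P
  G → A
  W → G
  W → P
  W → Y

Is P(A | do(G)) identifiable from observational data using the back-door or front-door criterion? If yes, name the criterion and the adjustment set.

P(A|do(G)): backdoor, adjust for ∅.

desc(G)\{G}={A}; candidates ⊆ {B,P,W,Y}.
∅: G⊥A given ∅ in G with G→· removed — back-door holds.
P(A|do(G)) = P(A|G) — no adjustment needed.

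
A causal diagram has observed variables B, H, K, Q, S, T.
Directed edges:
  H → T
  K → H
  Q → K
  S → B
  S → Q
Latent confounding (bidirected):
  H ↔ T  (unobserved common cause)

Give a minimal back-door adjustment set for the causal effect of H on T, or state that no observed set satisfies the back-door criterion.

desc(H)\{H}={T}; candidates ⊆ {B,K,Q,S}.
H↔T: latent back-door arc(s) into H.
size 0: {}; under {} H still reaches {B,K,Q,S,T} ∋ T.
size 1: {B}, {K}, {Q} …(+1); under {B} H still reaches {K,Q,S,T} ∋ T.
size 2: {B,K}, {B,Q}, {B,S} …(+3); under {B,K} H still reaches {T} ∋ T.
H↔T cannot be blocked by any observed set — no back-door set.

H→T: no observed back-door set.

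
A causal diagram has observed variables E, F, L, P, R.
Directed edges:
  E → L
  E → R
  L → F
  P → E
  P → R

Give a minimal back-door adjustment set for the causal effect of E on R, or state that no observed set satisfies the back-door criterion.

desc(E)\{E}={F,L,R}; candidates ⊆ {P}.
size 0: {}; under {} E still reaches {P,R} ∋ R.
{P}: E⊥R given {P} in G with E→· removed — back-door holds.

E→R: minimal back-door set {P}.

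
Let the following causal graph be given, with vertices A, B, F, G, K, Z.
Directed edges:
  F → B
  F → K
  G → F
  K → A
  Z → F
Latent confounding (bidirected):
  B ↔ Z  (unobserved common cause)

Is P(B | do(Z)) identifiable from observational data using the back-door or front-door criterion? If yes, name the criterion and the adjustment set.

desc(Z)\{Z}={A,B,F,K}; candidates ⊆ {G}.
Z↔B: latent back-door arc(s) into Z.
size 0: {}; under {} Z still reaches {B} ∋ B.
size 1: {G}; under {G} Z still reaches {B} ∋ B.
Z↔B cannot be blocked by any observed set — no back-door set.
{F}: (i) intercepts every directed Z→B path; (ii) no back-door Z→{F}; (iii) {Z} blocks every back-door {F}→B. Front-door holds.
P(B|do(Z)) = Σ_{F} P(F|Z) Σ_{Z'} P(B|F,Z')P(Z').

P(B|do(Z)): frontdoor, adjust for {F}.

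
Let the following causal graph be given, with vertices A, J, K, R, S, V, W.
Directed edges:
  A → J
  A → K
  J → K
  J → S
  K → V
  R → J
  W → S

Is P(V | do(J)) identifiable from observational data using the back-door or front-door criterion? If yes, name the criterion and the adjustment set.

P(V|do(J)): backdoor, adjust for {A}.

desc(J)\{J}={K,S,V}; candidates ⊆ {A,R,W}.
size 0: {}; under {} J still reaches {A,K,R,V} ∋ V.
{A}: J⊥V given {A} in G with J→· removed — back-door holds.
P(V|do(J)) = Σ_{A} P(V|J,A)·P(A).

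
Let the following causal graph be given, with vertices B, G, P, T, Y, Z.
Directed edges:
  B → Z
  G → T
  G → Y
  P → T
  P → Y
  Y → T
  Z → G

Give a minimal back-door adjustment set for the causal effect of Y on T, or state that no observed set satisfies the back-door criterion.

Y→T: minimal back-door set {G, P}.

desc(Y)\{Y}={T}; candidates ⊆ {B,G,P,Z}.
size 0: {}; under {} Y still reaches {B,G,P,T,Z} ∋ T.
size 1: {B}, {G}, {P} …(+1); under {B} Y still reaches {G,P,T,Z} ∋ T.
{G,P}: Y⊥T given {G,P} in G with Y→· removed — back-door holds.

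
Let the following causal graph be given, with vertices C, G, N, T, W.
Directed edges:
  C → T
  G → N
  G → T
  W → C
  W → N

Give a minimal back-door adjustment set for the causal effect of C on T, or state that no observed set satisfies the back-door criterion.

C→T: minimal back-door set ∅.

desc(C)\{C}={T}; candidates ⊆ {G,N,W}.
∅: C⊥T given ∅ in G with C→· removed — back-door holds.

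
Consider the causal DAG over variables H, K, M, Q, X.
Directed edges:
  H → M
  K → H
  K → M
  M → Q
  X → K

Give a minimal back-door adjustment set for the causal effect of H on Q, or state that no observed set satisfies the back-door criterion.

H→Q: minimal back-door set {K}.

desc(H)\{H}={M,Q}; candidates ⊆ {K,X}.
size 0: {}; under {} H still reaches {K,M,Q,X} ∋ Q.
{K}: H⊥Q given {K} in G with H→· removed — back-door holds.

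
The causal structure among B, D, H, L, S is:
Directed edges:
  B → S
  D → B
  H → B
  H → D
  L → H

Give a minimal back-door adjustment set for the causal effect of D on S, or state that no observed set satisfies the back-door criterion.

D→S: minimal back-door set {H}.

desc(D)\{D}={B,S}; candidates ⊆ {H,L}.
size 0: {}; under {} D still reaches {B,H,L,S} ∋ S.
{H}: D⊥S given {H} in G with D→· removed — back-door holds.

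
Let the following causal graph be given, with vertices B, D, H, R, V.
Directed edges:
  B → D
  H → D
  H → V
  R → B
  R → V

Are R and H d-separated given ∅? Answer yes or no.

Bayes-Ball from R | ∅ reaches {B,D,V}.
H ∉ reach(R|∅) ⇒ R ⊥ H | ∅.

Yes — R ⊥ H | ∅.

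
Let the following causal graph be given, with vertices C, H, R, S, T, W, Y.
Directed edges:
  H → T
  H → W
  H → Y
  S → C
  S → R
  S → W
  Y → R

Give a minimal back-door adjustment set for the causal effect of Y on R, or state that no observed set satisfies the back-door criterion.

Y→R: minimal back-door set ∅.

desc(Y)\{Y}={R}; candidates ⊆ {C,H,S,T,W}.
∅: Y⊥R given ∅ in G with Y→· removed — back-door holds.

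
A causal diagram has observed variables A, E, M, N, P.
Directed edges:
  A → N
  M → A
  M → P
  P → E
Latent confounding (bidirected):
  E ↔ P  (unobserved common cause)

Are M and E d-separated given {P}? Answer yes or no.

Bayes-Ball from M | {P} reaches {A,E,N}.
E ∈ reach(M|{P}) ⇒ M ⊥̸ E | {P}.

No — M and E are d-connected given {P}.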